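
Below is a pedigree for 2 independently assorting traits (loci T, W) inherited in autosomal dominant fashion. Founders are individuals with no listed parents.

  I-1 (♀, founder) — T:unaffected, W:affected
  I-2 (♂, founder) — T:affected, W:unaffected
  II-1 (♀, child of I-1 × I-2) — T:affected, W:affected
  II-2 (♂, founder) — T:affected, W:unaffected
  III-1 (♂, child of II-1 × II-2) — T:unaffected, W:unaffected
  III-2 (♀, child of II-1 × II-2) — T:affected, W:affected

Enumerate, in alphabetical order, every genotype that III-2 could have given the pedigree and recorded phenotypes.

T/I-1 un ·: tt
T/I-2 aff ·: Tt|TT
T/II-1 aff I-1×I-2: Tt
T/II-2 aff ·: Tt
T/III-1 un II-1×II-2: tt
T/III-2 aff II-1×II-2: Tt|TT
⇒ T over [I-1,I-2,II-1,II-2,III-1,III-2]: 4 consistent
W/I-1 aff ·: Ww|WW
W/I-2 un ·: ww
W/II-1 aff I-1×I-2: Ww
W/II-2 un ·: ww
W/III-1 un II-1×II-2: ww
W/III-2 aff II-1×II-2: Ww
⇒ W over [I-1,I-2,II-1,II-2,III-1,III-2]: 2 consistent

III-2 ∈ {TT Ww, Tt Ww}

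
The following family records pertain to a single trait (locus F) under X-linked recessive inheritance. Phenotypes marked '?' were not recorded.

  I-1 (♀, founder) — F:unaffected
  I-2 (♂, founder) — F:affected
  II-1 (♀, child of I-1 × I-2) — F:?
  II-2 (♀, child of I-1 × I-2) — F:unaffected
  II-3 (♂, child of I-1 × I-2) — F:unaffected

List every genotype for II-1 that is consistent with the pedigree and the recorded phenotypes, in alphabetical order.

II-1 ∈ {X^FX^f, X^fX^f}

F/I-1 un ·: X^FX^F|X^FX^f
F/I-2 aff ·: X^fY
F/II-1 ? I-1×I-2: X^FX^f|X^fX^f
F/II-2 un I-1×I-2: X^FX^f
F/II-3 un I-1×I-2: X^FY
⇒ F over [I-1,I-2,II-1,II-2,II-3]: 3 consistent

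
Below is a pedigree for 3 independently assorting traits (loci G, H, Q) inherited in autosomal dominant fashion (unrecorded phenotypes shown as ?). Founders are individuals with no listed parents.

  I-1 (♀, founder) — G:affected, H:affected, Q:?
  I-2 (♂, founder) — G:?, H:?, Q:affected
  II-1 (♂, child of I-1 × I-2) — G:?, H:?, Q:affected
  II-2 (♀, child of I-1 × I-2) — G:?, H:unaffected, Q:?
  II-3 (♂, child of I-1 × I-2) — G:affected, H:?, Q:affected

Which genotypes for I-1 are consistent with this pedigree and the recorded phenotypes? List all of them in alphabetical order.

G/I-1 aff ·: Gg|GG
G/I-2 ? ·: gg|Gg|GG
G/II-1 ? I-1×I-2: gg|Gg|GG
G/II-2 ? I-1×I-2: gg|Gg|GG
G/II-3 aff I-1×I-2: Gg|GG
⇒ G over [I-1,I-2,II-1,II-2,II-3]: 40 consistent
H/I-1 aff ·: Hh
H/I-2 ? ·: hh|Hh
H/II-1 ? I-1×I-2: hh|Hh|HH
H/II-2 un I-1×I-2: hh
H/II-3 ? I-1×I-2: hh|Hh|HH
⇒ H over [I-1,I-2,II-1,II-2,II-3]: 13 consistent
Q/I-1 ? ·: qq|Qq|QQ
Q/I-2 aff ·: Qq|QQ
Q/II-1 aff I-1×I-2: Qq|QQ
Q/II-2 ? I-1×I-2: qq|Qq|QQ
Q/II-3 aff I-1×I-2: Qq|QQ
⇒ Q over [I-1,I-2,II-1,II-2,II-3]: 32 consistent

I-1 ∈ {GG Hh QQ, GG Hh Qq, GG Hh qq, Gg Hh QQ, Gg Hh Qq, Gg Hh qq}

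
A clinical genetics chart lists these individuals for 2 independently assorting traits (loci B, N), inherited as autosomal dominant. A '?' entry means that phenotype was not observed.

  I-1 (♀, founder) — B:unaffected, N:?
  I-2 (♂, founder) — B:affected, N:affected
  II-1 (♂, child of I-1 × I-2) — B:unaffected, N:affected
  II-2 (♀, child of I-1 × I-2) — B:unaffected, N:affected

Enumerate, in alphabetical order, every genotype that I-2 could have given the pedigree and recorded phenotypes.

I-2 ∈ {Bb NN, Bb Nn}

B/I-1 un ·: bb
B/I-2 aff ·: Bb
B/II-1 un I-1×I-2: bb
B/II-2 un I-1×I-2: bb
⇒ B over [I-1,I-2,II-1,II-2]: 1 consistent
N/I-1 ? ·: nn|Nn|NN
N/I-2 aff ·: Nn|NN
N/II-1 aff I-1×I-2: Nn|NN
N/II-2 aff I-1×I-2: Nn|NN
⇒ N over [I-1,I-2,II-1,II-2]: 15 consistent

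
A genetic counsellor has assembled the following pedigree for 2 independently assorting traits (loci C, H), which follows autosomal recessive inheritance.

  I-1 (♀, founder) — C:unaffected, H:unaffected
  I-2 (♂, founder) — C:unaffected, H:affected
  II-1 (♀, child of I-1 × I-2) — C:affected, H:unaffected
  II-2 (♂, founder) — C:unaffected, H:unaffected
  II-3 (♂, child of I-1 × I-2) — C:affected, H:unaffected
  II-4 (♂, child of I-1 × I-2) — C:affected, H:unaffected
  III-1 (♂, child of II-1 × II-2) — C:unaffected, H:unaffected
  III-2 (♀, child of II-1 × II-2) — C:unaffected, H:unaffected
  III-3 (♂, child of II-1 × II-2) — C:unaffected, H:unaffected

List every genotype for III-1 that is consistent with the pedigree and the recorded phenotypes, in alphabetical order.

C/I-1 un ·: Cc
C/I-2 un ·: Cc
C/II-1 aff I-1×I-2: cc
C/II-2 un ·: CC|Cc
C/II-3 aff I-1×I-2: cc
C/II-4 aff I-1×I-2: cc
C/III-1 un II-1×II-2: Cc
C/III-2 un II-1×II-2: Cc
C/III-3 un II-1×II-2: Cc
⇒ C over [I-1,I-2,II-1,II-2,II-3,II-4,III-1,III-2,III-3]: 2 consistent
H/I-1 un ·: HH|Hh
H/I-2 aff ·: hh
H/II-1 un I-1×I-2: Hh
H/II-2 un ·: HH|Hh
H/II-3 un I-1×I-2: Hh
H/II-4 un I-1×I-2: Hh
H/III-1 un II-1×II-2: HH|Hh
H/III-2 un II-1×II-2: HH|Hh
H/III-3 un II-1×II-2: HH|Hh
⇒ H over [I-1,I-2,II-1,II-2,II-3,II-4,III-1,III-2,III-3]: 32 consistent

III-1 ∈ {Cc HH, Cc Hh}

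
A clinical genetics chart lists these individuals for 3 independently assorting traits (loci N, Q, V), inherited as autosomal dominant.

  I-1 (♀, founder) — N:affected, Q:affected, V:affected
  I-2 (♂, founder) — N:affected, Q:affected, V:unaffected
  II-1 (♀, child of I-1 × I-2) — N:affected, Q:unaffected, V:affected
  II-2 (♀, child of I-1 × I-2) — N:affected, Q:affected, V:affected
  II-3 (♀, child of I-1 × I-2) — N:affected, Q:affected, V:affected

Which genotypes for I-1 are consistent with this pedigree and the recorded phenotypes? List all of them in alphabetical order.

I-1 ∈ {NN Qq VV, NN Qq Vv, Nn Qq VV, Nn Qq Vv}

N/I-1 aff ·: Nn|NN
N/I-2 aff ·: Nn|NN
N/II-1 aff I-1×I-2: Nn|NN
N/II-2 aff I-1×I-2: Nn|NN
N/II-3 aff I-1×I-2: Nn|NN
⇒ N over [I-1,I-2,II-1,II-2,II-3]: 25 consistent
Q/I-1 aff ·: Qq
Q/I-2 aff ·: Qq
Q/II-1 un I-1×I-2: qq
Q/II-2 aff I-1×I-2: Qq|QQ
Q/II-3 aff I-1×I-2: Qq|QQ
⇒ Q over [I-1,I-2,II-1,II-2,II-3]: 4 consistent
V/I-1 aff ·: Vv|VV
V/I-2 un ·: vv
V/II-1 aff I-1×I-2: Vv
V/II-2 aff I-1×I-2: Vv
V/II-3 aff I-1×I-2: Vv
⇒ V over [I-1,I-2,II-1,II-2,II-3]: 2 consistent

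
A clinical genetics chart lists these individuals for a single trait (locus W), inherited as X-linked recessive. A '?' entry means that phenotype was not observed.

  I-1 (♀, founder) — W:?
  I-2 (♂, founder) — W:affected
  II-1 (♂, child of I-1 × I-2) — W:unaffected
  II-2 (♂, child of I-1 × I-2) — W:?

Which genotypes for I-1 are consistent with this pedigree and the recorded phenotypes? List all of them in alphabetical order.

I-1 ∈ {X^WX^W, X^WX^w}

W/I-1 ? ·: X^WX^W|X^WX^w
W/I-2 aff ·: X^wY
W/II-1 un I-1×I-2: X^WY
W/II-2 ? I-1×I-2: X^WY|X^wY
⇒ W over [I-1,I-2,II-1,II-2]: 3 consistent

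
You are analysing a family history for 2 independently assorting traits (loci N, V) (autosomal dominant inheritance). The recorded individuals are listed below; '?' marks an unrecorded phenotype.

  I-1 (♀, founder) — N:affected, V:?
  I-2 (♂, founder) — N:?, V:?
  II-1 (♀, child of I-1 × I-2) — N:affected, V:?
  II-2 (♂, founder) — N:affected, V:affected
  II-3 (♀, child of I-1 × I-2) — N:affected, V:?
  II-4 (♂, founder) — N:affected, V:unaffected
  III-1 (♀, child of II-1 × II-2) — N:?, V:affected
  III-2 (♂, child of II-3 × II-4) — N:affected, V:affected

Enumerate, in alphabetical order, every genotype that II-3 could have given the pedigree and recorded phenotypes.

N/I-1 aff ·: Nn|NN
N/I-2 ? ·: nn|Nn|NN
N/II-1 aff I-1×I-2: Nn|NN
N/II-2 aff ·: Nn|NN
N/II-3 aff I-1×I-2: Nn|NN
N/II-4 aff ·: Nn|NN
N/III-1 ? II-1×II-2: nn|Nn|NN
N/III-2 aff II-3×II-4: Nn|NN
⇒ N over [I-1,I-2,II-1,II-2,II-3,II-4,III-1,III-2]: 217 consistent
V/I-1 ? ·: vv|Vv|VV
V/I-2 ? ·: vv|Vv|VV
V/II-1 ? I-1×I-2: vv|Vv|VV
V/II-2 aff ·: Vv|VV
V/II-3 ? I-1×I-2: Vv|VV
V/II-4 un ·: vv
V/III-1 aff II-1×II-2: Vv|VV
V/III-2 aff II-3×II-4: Vv
⇒ V over [I-1,I-2,II-1,II-2,II-3,II-4,III-1,III-2]: 69 consistent

II-3 ∈ {NN VV, NN Vv, Nn VV, Nn Vv}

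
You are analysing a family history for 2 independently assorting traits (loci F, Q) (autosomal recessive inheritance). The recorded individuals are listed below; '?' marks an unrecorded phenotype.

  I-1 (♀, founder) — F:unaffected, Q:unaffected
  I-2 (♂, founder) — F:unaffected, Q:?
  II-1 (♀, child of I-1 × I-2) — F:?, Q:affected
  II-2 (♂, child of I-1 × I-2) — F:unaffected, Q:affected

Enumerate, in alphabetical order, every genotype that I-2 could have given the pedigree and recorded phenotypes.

F/I-1 un ·: FF|Ff
F/I-2 un ·: FF|Ff
F/II-1 ? I-1×I-2: FF|Ff|ff
F/II-2 un I-1×I-2: FF|Ff
⇒ F over [I-1,I-2,II-1,II-2]: 15 consistent
Q/I-1 un ·: Qq
Q/I-2 ? ·: Qq|qq
Q/II-1 aff I-1×I-2: qq
Q/II-2 aff I-1×I-2: qq
⇒ Q over [I-1,I-2,II-1,II-2]: 2 consistent

I-2 ∈ {FF Qq, FF qq, Ff Qq, Ff qq}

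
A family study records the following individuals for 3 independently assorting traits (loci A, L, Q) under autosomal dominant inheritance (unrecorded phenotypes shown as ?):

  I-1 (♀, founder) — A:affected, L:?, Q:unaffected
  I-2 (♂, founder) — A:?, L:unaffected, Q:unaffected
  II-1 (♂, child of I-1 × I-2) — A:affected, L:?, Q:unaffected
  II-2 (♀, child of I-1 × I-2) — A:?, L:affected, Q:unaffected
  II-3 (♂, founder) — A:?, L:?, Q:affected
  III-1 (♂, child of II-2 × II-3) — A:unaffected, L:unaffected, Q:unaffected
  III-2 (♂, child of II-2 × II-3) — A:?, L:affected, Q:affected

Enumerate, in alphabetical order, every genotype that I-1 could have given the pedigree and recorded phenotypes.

A/I-1 aff ·: Aa|AA
A/I-2 ? ·: aa|Aa|AA
A/II-1 aff I-1×I-2: Aa|AA
A/II-2 ? I-1×I-2: aa|Aa
A/II-3 ? ·: aa|Aa
A/III-1 un II-2×II-3: aa
A/III-2 ? II-2×II-3: aa|Aa|AA
⇒ A over [I-1,I-2,II-1,II-2,II-3,III-1,III-2]: 49 consistent
L/I-1 ? ·: Ll|LL
L/I-2 un ·: ll
L/II-1 ? I-1×I-2: ll|Ll
L/II-2 aff I-1×I-2: Ll
L/II-3 ? ·: ll|Ll
L/III-1 un II-2×II-3: ll
L/III-2 aff II-2×II-3: Ll|LL
⇒ L over [I-1,I-2,II-1,II-2,II-3,III-1,III-2]: 9 consistent
Q/I-1 un ·: qq
Q/I-2 un ·: qq
Q/II-1 un I-1×I-2: qq
Q/II-2 un I-1×I-2: qq
Q/II-3 aff ·: Qq
Q/III-1 un II-2×II-3: qq
Q/III-2 aff II-2×II-3: Qq
⇒ Q over [I-1,I-2,II-1,II-2,II-3,III-1,III-2]: 1 consistent

I-1 ∈ {AA LL qq, AA Ll qq, Aa LL qq, Aa Ll qq}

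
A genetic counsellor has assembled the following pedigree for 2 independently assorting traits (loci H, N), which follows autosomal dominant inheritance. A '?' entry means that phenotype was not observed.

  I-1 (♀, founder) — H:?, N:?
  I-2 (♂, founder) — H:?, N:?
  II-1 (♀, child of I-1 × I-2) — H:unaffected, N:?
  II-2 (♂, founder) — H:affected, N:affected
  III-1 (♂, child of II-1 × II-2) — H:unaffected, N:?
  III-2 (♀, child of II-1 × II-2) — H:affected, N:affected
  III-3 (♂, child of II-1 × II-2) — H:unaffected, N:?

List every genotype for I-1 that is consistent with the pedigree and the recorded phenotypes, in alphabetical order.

H/I-1 ? ·: hh|Hh
H/I-2 ? ·: hh|Hh
H/II-1 un I-1×I-2: hh
H/II-2 aff ·: Hh
H/III-1 un II-1×II-2: hh
H/III-2 aff II-1×II-2: Hh
H/III-3 un II-1×II-2: hh
⇒ H over [I-1,I-2,II-1,II-2,III-1,III-2,III-3]: 4 consistent
N/I-1 ? ·: nn|Nn|NN
N/I-2 ? ·: nn|Nn|NN
N/II-1 ? I-1×I-2: nn|Nn|NN
N/II-2 aff ·: Nn|NN
N/III-1 ? II-1×II-2: nn|Nn|NN
N/III-2 aff II-1×II-2: Nn|NN
N/III-3 ? II-1×II-2: nn|Nn|NN
⇒ N over [I-1,I-2,II-1,II-2,III-1,III-2,III-3]: 238 consistent

I-1 ∈ {Hh NN, Hh Nn, Hh nn, hh NN, hh Nn, hh nn}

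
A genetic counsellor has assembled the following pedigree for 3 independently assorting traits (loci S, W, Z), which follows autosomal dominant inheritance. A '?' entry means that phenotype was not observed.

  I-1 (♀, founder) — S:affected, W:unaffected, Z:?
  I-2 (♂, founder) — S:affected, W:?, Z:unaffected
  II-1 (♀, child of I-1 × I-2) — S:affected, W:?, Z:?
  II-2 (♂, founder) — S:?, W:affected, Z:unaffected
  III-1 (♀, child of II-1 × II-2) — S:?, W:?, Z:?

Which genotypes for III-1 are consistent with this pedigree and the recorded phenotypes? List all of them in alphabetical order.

S/I-1 aff ·: Ss|SS
S/I-2 aff ·: Ss|SS
S/II-1 aff I-1×I-2: Ss|SS
S/II-2 ? ·: ss|Ss|SS
S/III-1 ? II-1×II-2: ss|Ss|SS
⇒ S over [I-1,I-2,II-1,II-2,III-1]: 37 consistent
W/I-1 un ·: ww
W/I-2 ? ·: ww|Ww|WW
W/II-1 ? I-1×I-2: ww|Ww
W/II-2 aff ·: Ww|WW
W/III-1 ? II-1×II-2: ww|Ww|WW
⇒ W over [I-1,I-2,II-1,II-2,III-1]: 16 consistent
Z/I-1 ? ·: zz|Zz|ZZ
Z/I-2 un ·: zz
Z/II-1 ? I-1×I-2: zz|Zz
Z/II-2 un ·: zz
Z/III-1 ? II-1×II-2: zz|Zz
⇒ Z over [I-1,I-2,II-1,II-2,III-1]: 6 consistent

III-1 ∈ {SS WW Zz, SS WW zz, SS Ww Zz, SS Ww zz, SS ww Zz, SS ww zz, Ss WW Zz, Ss WW zz, Ss Ww Zz, Ss Ww zz, Ss ww Zz, Ss ww zz, ss WW Zz, ss WW zz, ss Ww Zz, ss Ww zz, ss ww Zz, ss ww zz}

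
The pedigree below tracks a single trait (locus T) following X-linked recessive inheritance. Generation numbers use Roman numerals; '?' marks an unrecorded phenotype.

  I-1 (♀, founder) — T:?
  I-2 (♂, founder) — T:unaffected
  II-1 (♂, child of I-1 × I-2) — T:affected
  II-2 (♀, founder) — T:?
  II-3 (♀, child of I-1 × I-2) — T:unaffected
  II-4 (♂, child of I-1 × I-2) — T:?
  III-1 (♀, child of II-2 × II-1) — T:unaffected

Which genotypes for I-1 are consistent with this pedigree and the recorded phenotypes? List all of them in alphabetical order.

T/I-1 ? ·: X^TX^t|X^tX^t
T/I-2 un ·: X^TY
T/II-1 aff I-1×I-2: X^tY
T/II-2 ? ·: X^TX^T|X^TX^t
T/II-3 un I-1×I-2: X^TX^T|X^TX^t
T/II-4 ? I-1×I-2: X^TY|X^tY
T/III-1 un II-2×II-1: X^TX^t
⇒ T over [I-1,I-2,II-1,II-2,II-3,II-4,III-1]: 10 consistent

I-1 ∈ {X^TX^t, X^tX^t}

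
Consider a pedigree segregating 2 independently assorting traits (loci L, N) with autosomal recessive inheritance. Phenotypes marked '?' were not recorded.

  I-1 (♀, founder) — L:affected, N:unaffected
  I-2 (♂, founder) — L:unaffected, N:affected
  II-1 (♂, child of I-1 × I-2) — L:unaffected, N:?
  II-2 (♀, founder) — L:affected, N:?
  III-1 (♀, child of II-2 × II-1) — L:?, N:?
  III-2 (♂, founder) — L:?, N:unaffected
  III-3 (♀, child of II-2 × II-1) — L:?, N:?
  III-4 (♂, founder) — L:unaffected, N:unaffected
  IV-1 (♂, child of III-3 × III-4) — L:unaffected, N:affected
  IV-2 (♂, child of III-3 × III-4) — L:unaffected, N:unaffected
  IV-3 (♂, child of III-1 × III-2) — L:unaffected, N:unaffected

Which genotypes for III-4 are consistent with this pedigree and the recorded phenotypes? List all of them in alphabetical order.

L/I-1 aff ·: ll
L/I-2 un ·: LL|Ll
L/II-1 un I-1×I-2: Ll
L/II-2 aff ·: ll
L/III-1 ? II-2×II-1: Ll|ll
L/III-2 ? ·: LL|Ll|ll
L/III-3 ? II-2×II-1: Ll|ll
L/III-4 un ·: LL|Ll
L/IV-1 un III-3×III-4: LL|Ll
L/IV-2 un III-3×III-4: LL|Ll
L/IV-3 un III-1×III-2: LL|Ll
⇒ L over [I-1,I-2,II-1,II-2,III-1,III-2,III-3,III-4,IV-1,IV-2,IV-3]: 140 consistent
N/I-1 un ·: NN|Nn
N/I-2 aff ·: nn
N/II-1 ? I-1×I-2: Nn|nn
N/II-2 ? ·: NN|Nn|nn
N/III-1 ? II-2×II-1: NN|Nn|nn
N/III-2 un ·: NN|Nn
N/III-3 ? II-2×II-1: Nn|nn
N/III-4 un ·: Nn
N/IV-1 aff III-3×III-4: nn
N/IV-2 un III-3×III-4: NN|Nn
N/IV-3 un III-1×III-2: NN|Nn
⇒ N over [I-1,I-2,II-1,II-2,III-1,III-2,III-3,III-4,IV-1,IV-2,IV-3]: 146 consistent

III-4 ∈ {LL Nn, Ll Nn}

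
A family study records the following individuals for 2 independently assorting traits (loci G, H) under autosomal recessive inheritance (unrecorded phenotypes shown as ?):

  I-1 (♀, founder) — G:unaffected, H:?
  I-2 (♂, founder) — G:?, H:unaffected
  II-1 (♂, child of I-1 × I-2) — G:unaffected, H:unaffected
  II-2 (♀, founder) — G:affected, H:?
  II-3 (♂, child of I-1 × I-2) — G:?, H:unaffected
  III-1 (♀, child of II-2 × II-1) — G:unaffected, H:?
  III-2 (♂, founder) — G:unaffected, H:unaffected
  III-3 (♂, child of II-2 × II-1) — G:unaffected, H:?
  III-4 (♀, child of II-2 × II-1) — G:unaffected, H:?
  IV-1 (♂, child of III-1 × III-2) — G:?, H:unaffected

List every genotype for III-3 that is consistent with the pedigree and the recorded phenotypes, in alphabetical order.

G/I-1 un ·: GG|Gg
G/I-2 ? ·: GG|Gg|gg
G/II-1 un I-1×I-2: GG|Gg
G/II-2 aff ·: gg
G/II-3 ? I-1×I-2: GG|Gg|gg
G/III-1 un II-2×II-1: Gg
G/III-2 un ·: GG|Gg
G/III-3 un II-2×II-1: Gg
G/III-4 un II-2×II-1: Gg
G/IV-1 ? III-1×III-2: GG|Gg|gg
⇒ G over [I-1,I-2,II-1,II-2,II-3,III-1,III-2,III-3,III-4,IV-1]: 90 consistent
H/I-1 ? ·: HH|Hh|hh
H/I-2 un ·: HH|Hh
H/II-1 un I-1×I-2: HH|Hh
H/II-2 ? ·: HH|Hh|hh
H/II-3 un I-1×I-2: HH|Hh
H/III-1 ? II-2×II-1: HH|Hh|hh
H/III-2 un ·: HH|Hh
H/III-3 ? II-2×II-1: HH|Hh|hh
H/III-4 ? II-2×II-1: HH|Hh|hh
H/IV-1 un III-1×III-2: HH|Hh
⇒ H over [I-1,I-2,II-1,II-2,II-3,III-1,III-2,III-3,III-4,IV-1]: 1309 consistent

III-3 ∈ {Gg HH, Gg Hh, Gg hh}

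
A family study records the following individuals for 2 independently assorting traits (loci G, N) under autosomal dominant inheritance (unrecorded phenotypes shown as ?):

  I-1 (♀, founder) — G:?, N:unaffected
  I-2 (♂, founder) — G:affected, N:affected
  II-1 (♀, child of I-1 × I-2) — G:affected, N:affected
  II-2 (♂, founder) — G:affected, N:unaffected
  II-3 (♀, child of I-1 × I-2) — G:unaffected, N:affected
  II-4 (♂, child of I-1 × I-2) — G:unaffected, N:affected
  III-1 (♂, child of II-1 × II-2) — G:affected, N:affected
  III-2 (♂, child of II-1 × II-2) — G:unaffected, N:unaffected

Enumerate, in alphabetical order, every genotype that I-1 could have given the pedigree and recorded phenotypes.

I-1 ∈ {Gg nn, gg nn}

G/I-1 ? ·: gg|Gg
G/I-2 aff ·: Gg
G/II-1 aff I-1×I-2: Gg
G/II-2 aff ·: Gg
G/II-3 un I-1×I-2: gg
G/II-4 un I-1×I-2: gg
G/III-1 aff II-1×II-2: Gg|GG
G/III-2 un II-1×II-2: gg
⇒ G over [I-1,I-2,II-1,II-2,II-3,II-4,III-1,III-2]: 4 consistent
N/I-1 un ·: nn
N/I-2 aff ·: Nn|NN
N/II-1 aff I-1×I-2: Nn
N/II-2 un ·: nn
N/II-3 aff I-1×I-2: Nn
N/II-4 aff I-1×I-2: Nn
N/III-1 aff II-1×II-2: Nn
N/III-2 un II-1×II-2: nn
⇒ N over [I-1,I-2,II-1,II-2,II-3,II-4,III-1,III-2]: 2 consistent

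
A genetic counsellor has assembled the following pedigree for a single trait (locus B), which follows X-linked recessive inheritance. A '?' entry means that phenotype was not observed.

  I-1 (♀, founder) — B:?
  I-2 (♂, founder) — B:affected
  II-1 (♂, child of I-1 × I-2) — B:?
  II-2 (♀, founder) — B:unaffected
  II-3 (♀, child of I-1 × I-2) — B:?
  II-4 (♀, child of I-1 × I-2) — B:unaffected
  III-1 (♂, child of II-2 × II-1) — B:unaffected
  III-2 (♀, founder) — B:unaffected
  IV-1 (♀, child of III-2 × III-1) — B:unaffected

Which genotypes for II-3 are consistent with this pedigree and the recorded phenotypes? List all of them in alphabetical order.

II-3 ∈ {X^BX^b, X^bX^b}

B/I-1 ? ·: X^BX^B|X^BX^b
B/I-2 aff ·: X^bY
B/II-1 ? I-1×I-2: X^BY|X^bY
B/II-2 un ·: X^BX^B|X^BX^b
B/II-3 ? I-1×I-2: X^BX^b|X^bX^b
B/II-4 un I-1×I-2: X^BX^b
B/III-1 un II-2×II-1: X^BY
B/III-2 un ·: X^BX^B|X^BX^b
B/IV-1 un III-2×III-1: X^BX^B|X^BX^b
⇒ B over [I-1,I-2,II-1,II-2,II-3,II-4,III-1,III-2,IV-1]: 30 consistent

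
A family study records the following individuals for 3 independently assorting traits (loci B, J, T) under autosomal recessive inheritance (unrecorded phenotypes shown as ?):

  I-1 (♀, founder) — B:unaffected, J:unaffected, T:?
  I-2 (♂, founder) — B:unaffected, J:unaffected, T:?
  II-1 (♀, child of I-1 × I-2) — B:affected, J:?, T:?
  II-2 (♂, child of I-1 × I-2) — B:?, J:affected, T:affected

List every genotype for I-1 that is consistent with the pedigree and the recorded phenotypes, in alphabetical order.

I-1 ∈ {Bb Jj Tt, Bb Jj tt}

B/I-1 un ·: Bb
B/I-2 un ·: Bb
B/II-1 aff I-1×I-2: bb
B/II-2 ? I-1×I-2: BB|Bb|bb
⇒ B over [I-1,I-2,II-1,II-2]: 3 consistent
J/I-1 un ·: Jj
J/I-2 un ·: Jj
J/II-1 ? I-1×I-2: JJ|Jj|jj
J/II-2 aff I-1×I-2: jj
⇒ J over [I-1,I-2,II-1,II-2]: 3 consistent
T/I-1 ? ·: Tt|tt
T/I-2 ? ·: Tt|tt
T/II-1 ? I-1×I-2: TT|Tt|tt
T/II-2 aff I-1×I-2: tt
⇒ T over [I-1,I-2,II-1,II-2]: 8 consistent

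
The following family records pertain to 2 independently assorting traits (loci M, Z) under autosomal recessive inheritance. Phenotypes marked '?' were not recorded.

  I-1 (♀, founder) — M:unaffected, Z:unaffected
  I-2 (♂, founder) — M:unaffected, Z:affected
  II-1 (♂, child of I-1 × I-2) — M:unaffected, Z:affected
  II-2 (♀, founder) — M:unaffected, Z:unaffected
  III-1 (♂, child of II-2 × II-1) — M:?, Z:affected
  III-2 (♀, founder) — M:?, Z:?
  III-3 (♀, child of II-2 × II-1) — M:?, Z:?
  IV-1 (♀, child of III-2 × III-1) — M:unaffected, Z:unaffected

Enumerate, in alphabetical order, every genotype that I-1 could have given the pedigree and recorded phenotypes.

M/I-1 un ·: MM|Mm
M/I-2 un ·: MM|Mm
M/II-1 un I-1×I-2: MM|Mm
M/II-2 un ·: MM|Mm
M/III-1 ? II-2×II-1: MM|Mm|mm
M/III-2 ? ·: MM|Mm|mm
M/III-3 ? II-2×II-1: MM|Mm|mm
M/IV-1 un III-2×III-1: MM|Mm
⇒ M over [I-1,I-2,II-1,II-2,III-1,III-2,III-3,IV-1]: 241 consistent
Z/I-1 un ·: Zz
Z/I-2 aff ·: zz
Z/II-1 aff I-1×I-2: zz
Z/II-2 un ·: Zz
Z/III-1 aff II-2×II-1: zz
Z/III-2 ? ·: ZZ|Zz
Z/III-3 ? II-2×II-1: Zz|zz
Z/IV-1 un III-2×III-1: Zz
⇒ Z over [I-1,I-2,II-1,II-2,III-1,III-2,III-3,IV-1]: 4 consistent

I-1 ∈ {MM Zz, Mm Zz}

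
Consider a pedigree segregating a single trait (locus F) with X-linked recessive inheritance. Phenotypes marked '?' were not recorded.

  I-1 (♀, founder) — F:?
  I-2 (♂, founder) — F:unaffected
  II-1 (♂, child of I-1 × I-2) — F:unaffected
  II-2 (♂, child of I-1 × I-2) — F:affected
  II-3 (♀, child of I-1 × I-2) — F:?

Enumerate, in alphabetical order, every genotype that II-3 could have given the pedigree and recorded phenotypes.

II-3 ∈ {X^FX^F, X^FX^f}

F/I-1 ? ·: X^FX^f
F/I-2 un ·: X^FY
F/II-1 un I-1×I-2: X^FY
F/II-2 aff I-1×I-2: X^fY
F/II-3 ? I-1×I-2: X^FX^F|X^FX^f
⇒ F over [I-1,I-2,II-1,II-2,II-3]: 2 consistent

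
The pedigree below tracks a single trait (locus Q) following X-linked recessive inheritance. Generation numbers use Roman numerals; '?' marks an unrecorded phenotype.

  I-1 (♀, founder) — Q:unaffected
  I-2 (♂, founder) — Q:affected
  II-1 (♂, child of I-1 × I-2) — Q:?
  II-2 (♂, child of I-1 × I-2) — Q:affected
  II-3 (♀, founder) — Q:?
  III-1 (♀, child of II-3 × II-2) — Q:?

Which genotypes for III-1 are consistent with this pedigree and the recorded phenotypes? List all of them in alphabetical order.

III-1 ∈ {X^QX^q, X^qX^q}

Q/I-1 un ·: X^QX^q
Q/I-2 aff ·: X^qY
Q/II-1 ? I-1×I-2: X^QY|X^qY
Q/II-2 aff I-1×I-2: X^qY
Q/II-3 ? ·: X^QX^Q|X^QX^q|X^qX^q
Q/III-1 ? II-3×II-2: X^QX^q|X^qX^q
⇒ Q over [I-1,I-2,II-1,II-2,II-3,III-1]: 8 consistent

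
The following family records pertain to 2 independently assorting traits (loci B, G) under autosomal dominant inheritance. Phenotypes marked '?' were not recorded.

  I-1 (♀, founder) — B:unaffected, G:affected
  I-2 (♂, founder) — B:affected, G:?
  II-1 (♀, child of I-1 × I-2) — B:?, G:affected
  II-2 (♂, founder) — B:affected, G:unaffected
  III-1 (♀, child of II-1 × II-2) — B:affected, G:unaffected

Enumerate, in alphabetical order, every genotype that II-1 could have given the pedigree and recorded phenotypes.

II-1 ∈ {Bb Gg, bb Gg}

B/I-1 un ·: bb
B/I-2 aff ·: Bb|BB
B/II-1 ? I-1×I-2: bb|Bb
B/II-2 aff ·: Bb|BB
B/III-1 aff II-1×II-2: Bb|BB
⇒ B over [I-1,I-2,II-1,II-2,III-1]: 10 consistent
G/I-1 aff ·: Gg|GG
G/I-2 ? ·: gg|Gg|GG
G/II-1 aff I-1×I-2: Gg
G/II-2 un ·: gg
G/III-1 un II-1×II-2: gg
⇒ G over [I-1,I-2,II-1,II-2,III-1]: 5 consistent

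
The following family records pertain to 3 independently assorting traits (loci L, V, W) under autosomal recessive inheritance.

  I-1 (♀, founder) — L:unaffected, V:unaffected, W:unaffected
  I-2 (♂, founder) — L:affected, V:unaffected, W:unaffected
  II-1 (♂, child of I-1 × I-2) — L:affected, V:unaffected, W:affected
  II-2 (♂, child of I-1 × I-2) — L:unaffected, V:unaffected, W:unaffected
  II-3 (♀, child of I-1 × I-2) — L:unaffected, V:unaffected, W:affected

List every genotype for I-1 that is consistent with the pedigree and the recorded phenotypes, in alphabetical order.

I-1 ∈ {Ll VV Ww, Ll Vv Ww}

L/I-1 un ·: Ll
L/I-2 aff ·: ll
L/II-1 aff I-1×I-2: ll
L/II-2 un I-1×I-2: Ll
L/II-3 un I-1×I-2: Ll
⇒ L over [I-1,I-2,II-1,II-2,II-3]: 1 consistent
V/I-1 un ·: VV|Vv
V/I-2 un ·: VV|Vv
V/II-1 un I-1×I-2: VV|Vv
V/II-2 un I-1×I-2: VV|Vv
V/II-3 un I-1×I-2: VV|Vv
⇒ V over [I-1,I-2,II-1,II-2,II-3]: 25 consistent
W/I-1 un ·: Ww
W/I-2 un ·: Ww
W/II-1 aff I-1×I-2: ww
W/II-2 un I-1×I-2: WW|Ww
W/II-3 aff I-1×I-2: ww
⇒ W over [I-1,I-2,II-1,II-2,II-3]: 2 consistent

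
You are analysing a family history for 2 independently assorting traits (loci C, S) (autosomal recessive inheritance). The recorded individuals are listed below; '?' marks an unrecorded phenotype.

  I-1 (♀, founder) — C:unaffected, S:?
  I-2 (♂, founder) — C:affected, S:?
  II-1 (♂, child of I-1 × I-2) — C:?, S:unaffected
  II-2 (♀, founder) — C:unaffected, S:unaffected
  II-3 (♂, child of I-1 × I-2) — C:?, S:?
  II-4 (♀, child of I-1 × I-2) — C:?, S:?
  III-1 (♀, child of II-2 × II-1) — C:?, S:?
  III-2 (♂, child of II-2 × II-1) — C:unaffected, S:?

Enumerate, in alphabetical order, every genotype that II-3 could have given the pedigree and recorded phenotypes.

II-3 ∈ {Cc SS, Cc Ss, Cc ss, cc SS, cc Ss, cc ss}

C/I-1 un ·: CC|Cc
C/I-2 aff ·: cc
C/II-1 ? I-1×I-2: Cc|cc
C/II-2 un ·: CC|Cc
C/II-3 ? I-1×I-2: Cc|cc
C/II-4 ? I-1×I-2: Cc|cc
C/III-1 ? II-2×II-1: CC|Cc|cc
C/III-2 un II-2×II-1: CC|Cc
⇒ C over [I-1,I-2,II-1,II-2,II-3,II-4,III-1,III-2]: 62 consistent
S/I-1 ? ·: SS|Ss|ss
S/I-2 ? ·: SS|Ss|ss
S/II-1 un I-1×I-2: SS|Ss
S/II-2 un ·: SS|Ss
S/II-3 ? I-1×I-2: SS|Ss|ss
S/II-4 ? I-1×I-2: SS|Ss|ss
S/III-1 ? II-2×II-1: SS|Ss|ss
S/III-2 ? II-2×II-1: SS|Ss|ss
⇒ S over [I-1,I-2,II-1,II-2,II-3,II-4,III-1,III-2]: 441 consistent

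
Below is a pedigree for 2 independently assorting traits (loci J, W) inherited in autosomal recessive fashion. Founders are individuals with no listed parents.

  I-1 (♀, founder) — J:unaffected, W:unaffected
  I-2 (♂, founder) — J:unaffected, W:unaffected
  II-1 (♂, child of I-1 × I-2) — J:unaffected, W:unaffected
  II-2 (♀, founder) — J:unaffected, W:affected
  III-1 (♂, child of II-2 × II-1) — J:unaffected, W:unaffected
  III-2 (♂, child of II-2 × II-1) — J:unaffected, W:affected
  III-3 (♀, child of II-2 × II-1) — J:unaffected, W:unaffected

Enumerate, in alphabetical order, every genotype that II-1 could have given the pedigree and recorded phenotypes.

II-1 ∈ {JJ Ww, Jj Ww}

J/I-1 un ·: JJ|Jj
J/I-2 un ·: JJ|Jj
J/II-1 un I-1×I-2: JJ|Jj
J/II-2 un ·: JJ|Jj
J/III-1 un II-2×II-1: JJ|Jj
J/III-2 un II-2×II-1: JJ|Jj
J/III-3 un II-2×II-1: JJ|Jj
⇒ J over [I-1,I-2,II-1,II-2,III-1,III-2,III-3]: 84 consistent
W/I-1 un ·: WW|Ww
W/I-2 un ·: WW|Ww
W/II-1 un I-1×I-2: Ww
W/II-2 aff ·: ww
W/III-1 un II-2×II-1: Ww
W/III-2 aff II-2×II-1: ww
W/III-3 un II-2×II-1: Ww
⇒ W over [I-1,I-2,II-1,II-2,III-1,III-2,III-3]: 3 consistent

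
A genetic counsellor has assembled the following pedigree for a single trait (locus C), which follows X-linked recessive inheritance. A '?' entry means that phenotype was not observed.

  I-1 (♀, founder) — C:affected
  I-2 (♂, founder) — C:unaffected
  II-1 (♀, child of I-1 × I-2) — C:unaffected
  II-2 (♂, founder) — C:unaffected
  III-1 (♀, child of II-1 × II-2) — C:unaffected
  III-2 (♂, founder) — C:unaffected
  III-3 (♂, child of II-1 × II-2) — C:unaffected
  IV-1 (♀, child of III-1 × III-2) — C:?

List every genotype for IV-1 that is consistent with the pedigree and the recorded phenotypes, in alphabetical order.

IV-1 ∈ {X^CX^C, X^CX^c}

C/I-1 aff ·: X^cX^c
C/I-2 un ·: X^CY
C/II-1 un I-1×I-2: X^CX^c
C/II-2 un ·: X^CY
C/III-1 un II-1×II-2: X^CX^C|X^CX^c
C/III-2 un ·: X^CY
C/III-3 un II-1×II-2: X^CY
C/IV-1 ? III-1×III-2: X^CX^C|X^CX^c
⇒ C over [I-1,I-2,II-1,II-2,III-1,III-2,III-3,IV-1]: 3 consistent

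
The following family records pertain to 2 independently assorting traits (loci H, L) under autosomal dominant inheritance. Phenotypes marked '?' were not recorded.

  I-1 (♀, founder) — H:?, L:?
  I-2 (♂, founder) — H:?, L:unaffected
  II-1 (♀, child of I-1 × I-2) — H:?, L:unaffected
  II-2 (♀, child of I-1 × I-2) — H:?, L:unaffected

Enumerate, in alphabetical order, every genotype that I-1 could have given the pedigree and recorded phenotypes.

I-1 ∈ {HH Ll, HH ll, Hh Ll, Hh ll, hh Ll, hh ll}

H/I-1 ? ·: hh|Hh|HH
H/I-2 ? ·: hh|Hh|HH
H/II-1 ? I-1×I-2: hh|Hh|HH
H/II-2 ? I-1×I-2: hh|Hh|HH
⇒ H over [I-1,I-2,II-1,II-2]: 29 consistent
L/I-1 ? ·: ll|Ll
L/I-2 un ·: ll
L/II-1 un I-1×I-2: ll
L/II-2 un I-1×I-2: ll
⇒ L over [I-1,I-2,II-1,II-2]: 2 consistent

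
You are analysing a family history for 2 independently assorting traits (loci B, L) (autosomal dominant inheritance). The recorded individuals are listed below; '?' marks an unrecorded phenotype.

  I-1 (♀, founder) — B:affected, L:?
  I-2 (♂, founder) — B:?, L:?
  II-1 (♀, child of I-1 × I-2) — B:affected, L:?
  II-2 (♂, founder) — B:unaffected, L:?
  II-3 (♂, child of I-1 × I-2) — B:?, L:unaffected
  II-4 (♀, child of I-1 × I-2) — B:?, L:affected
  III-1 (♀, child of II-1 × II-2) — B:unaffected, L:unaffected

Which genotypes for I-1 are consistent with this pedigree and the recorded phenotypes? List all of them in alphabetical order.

B/I-1 aff ·: Bb|BB
B/I-2 ? ·: bb|Bb|BB
B/II-1 aff I-1×I-2: Bb
B/II-2 un ·: bb
B/II-3 ? I-1×I-2: bb|Bb|BB
B/II-4 ? I-1×I-2: bb|Bb|BB
B/III-1 un II-1×II-2: bb
⇒ B over [I-1,I-2,II-1,II-2,II-3,II-4,III-1]: 22 consistent
L/I-1 ? ·: ll|Ll
L/I-2 ? ·: ll|Ll
L/II-1 ? I-1×I-2: ll|Ll
L/II-2 ? ·: ll|Ll
L/II-3 un I-1×I-2: ll
L/II-4 aff I-1×I-2: Ll|LL
L/III-1 un II-1×II-2: ll
⇒ L over [I-1,I-2,II-1,II-2,II-3,II-4,III-1]: 16 consistent

I-1 ∈ {BB Ll, BB ll, Bb Ll, Bb ll}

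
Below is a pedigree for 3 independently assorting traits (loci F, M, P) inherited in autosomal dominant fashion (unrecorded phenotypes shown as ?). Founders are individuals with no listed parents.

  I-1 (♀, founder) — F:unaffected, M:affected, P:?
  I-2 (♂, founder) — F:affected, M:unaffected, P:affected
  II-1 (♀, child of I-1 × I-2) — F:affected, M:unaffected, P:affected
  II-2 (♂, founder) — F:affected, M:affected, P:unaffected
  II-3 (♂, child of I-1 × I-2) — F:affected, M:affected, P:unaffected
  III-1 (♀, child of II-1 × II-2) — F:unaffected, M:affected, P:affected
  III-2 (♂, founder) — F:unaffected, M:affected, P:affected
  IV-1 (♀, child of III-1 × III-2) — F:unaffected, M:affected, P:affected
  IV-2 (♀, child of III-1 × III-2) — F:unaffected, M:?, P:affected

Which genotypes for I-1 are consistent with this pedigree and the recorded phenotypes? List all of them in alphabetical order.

F/I-1 un ·: ff
F/I-2 aff ·: Ff|FF
F/II-1 aff I-1×I-2: Ff
F/II-2 aff ·: Ff
F/II-3 aff I-1×I-2: Ff
F/III-1 un II-1×II-2: ff
F/III-2 un ·: ff
F/IV-1 un III-1×III-2: ff
F/IV-2 un III-1×III-2: ff
⇒ F over [I-1,I-2,II-1,II-2,II-3,III-1,III-2,IV-1,IV-2]: 2 consistent
M/I-1 aff ·: Mm
M/I-2 un ·: mm
M/II-1 un I-1×I-2: mm
M/II-2 aff ·: Mm|MM
M/II-3 aff I-1×I-2: Mm
M/III-1 aff II-1×II-2: Mm
M/III-2 aff ·: Mm|MM
M/IV-1 aff III-1×III-2: Mm|MM
M/IV-2 ? III-1×III-2: mm|Mm|MM
⇒ M over [I-1,I-2,II-1,II-2,II-3,III-1,III-2,IV-1,IV-2]: 20 consistent
P/I-1 ? ·: pp|Pp
P/I-2 aff ·: Pp
P/II-1 aff I-1×I-2: Pp|PP
P/II-2 un ·: pp
P/II-3 un I-1×I-2: pp
P/III-1 aff II-1×II-2: Pp
P/III-2 aff ·: Pp|PP
P/IV-1 aff III-1×III-2: Pp|PP
P/IV-2 aff III-1×III-2: Pp|PP
⇒ P over [I-1,I-2,II-1,II-2,II-3,III-1,III-2,IV-1,IV-2]: 24 consistent

I-1 ∈ {ff Mm Pp, ff Mm pp}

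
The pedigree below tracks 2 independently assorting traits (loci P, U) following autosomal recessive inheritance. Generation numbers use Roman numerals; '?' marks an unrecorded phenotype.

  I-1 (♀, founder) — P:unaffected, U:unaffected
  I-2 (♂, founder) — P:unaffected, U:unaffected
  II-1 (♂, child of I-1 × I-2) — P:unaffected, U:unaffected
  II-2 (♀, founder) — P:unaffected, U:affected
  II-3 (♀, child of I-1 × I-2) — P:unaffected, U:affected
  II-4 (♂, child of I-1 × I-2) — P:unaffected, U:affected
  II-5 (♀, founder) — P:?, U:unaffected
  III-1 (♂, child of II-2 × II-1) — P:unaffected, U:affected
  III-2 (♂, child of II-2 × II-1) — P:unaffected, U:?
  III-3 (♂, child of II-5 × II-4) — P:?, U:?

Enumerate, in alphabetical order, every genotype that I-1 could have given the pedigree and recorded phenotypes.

P/I-1 un ·: PP|Pp
P/I-2 un ·: PP|Pp
P/II-1 un I-1×I-2: PP|Pp
P/II-2 un ·: PP|Pp
P/II-3 un I-1×I-2: PP|Pp
P/II-4 un I-1×I-2: PP|Pp
P/II-5 ? ·: PP|Pp|pp
P/III-1 un II-2×II-1: PP|Pp
P/III-2 un II-2×II-1: PP|Pp
P/III-3 ? II-5×II-4: PP|Pp|pp
⇒ P over [I-1,I-2,II-1,II-2,II-3,II-4,II-5,III-1,III-2,III-3]: 878 consistent
U/I-1 un ·: Uu
U/I-2 un ·: Uu
U/II-1 un I-1×I-2: Uu
U/II-2 aff ·: uu
U/II-3 aff I-1×I-2: uu
U/II-4 aff I-1×I-2: uu
U/II-5 un ·: UU|Uu
U/III-1 aff II-2×II-1: uu
U/III-2 ? II-2×II-1: Uu|uu
U/III-3 ? II-5×II-4: Uu|uu
⇒ U over [I-1,I-2,II-1,II-2,II-3,II-4,II-5,III-1,III-2,III-3]: 6 consistent

I-1 ∈ {PP Uu, Pp Uu}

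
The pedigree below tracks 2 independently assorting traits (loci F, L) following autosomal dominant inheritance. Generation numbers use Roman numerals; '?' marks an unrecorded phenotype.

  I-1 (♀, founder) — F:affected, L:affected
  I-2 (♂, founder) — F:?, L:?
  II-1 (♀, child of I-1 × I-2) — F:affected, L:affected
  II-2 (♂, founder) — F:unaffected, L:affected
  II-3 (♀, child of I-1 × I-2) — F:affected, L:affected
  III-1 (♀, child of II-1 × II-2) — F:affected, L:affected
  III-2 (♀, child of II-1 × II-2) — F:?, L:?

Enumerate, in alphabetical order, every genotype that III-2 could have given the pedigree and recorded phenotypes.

III-2 ∈ {Ff LL, Ff Ll, Ff ll, ff LL, ff Ll, ff ll}

F/I-1 aff ·: Ff|FF
F/I-2 ? ·: ff|Ff|FF
F/II-1 aff I-1×I-2: Ff|FF
F/II-2 un ·: ff
F/II-3 aff I-1×I-2: Ff|FF
F/III-1 aff II-1×II-2: Ff
F/III-2 ? II-1×II-2: ff|Ff
⇒ F over [I-1,I-2,II-1,II-2,II-3,III-1,III-2]: 23 consistent
L/I-1 aff ·: Ll|LL
L/I-2 ? ·: ll|Ll|LL
L/II-1 aff I-1×I-2: Ll|LL
L/II-2 aff ·: Ll|LL
L/II-3 aff I-1×I-2: Ll|LL
L/III-1 aff II-1×II-2: Ll|LL
L/III-2 ? II-1×II-2: ll|Ll|LL
⇒ L over [I-1,I-2,II-1,II-2,II-3,III-1,III-2]: 115 consistent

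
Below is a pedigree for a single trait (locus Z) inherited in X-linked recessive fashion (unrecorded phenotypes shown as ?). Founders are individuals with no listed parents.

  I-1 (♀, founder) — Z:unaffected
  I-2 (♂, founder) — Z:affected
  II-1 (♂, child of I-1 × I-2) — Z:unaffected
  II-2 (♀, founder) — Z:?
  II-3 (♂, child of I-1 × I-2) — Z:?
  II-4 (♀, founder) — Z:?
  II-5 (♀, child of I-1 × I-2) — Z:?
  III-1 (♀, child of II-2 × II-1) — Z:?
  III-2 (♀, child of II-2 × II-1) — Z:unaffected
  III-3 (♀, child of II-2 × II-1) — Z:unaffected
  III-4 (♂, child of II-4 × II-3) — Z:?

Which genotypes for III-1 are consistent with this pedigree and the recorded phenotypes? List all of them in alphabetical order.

Z/I-1 un ·: X^ZX^Z|X^ZX^z
Z/I-2 aff ·: X^zY
Z/II-1 un I-1×I-2: X^ZY
Z/II-2 ? ·: X^ZX^Z|X^ZX^z|X^zX^z
Z/II-3 ? I-1×I-2: X^ZY|X^zY
Z/II-4 ? ·: X^ZX^Z|X^ZX^z|X^zX^z
Z/II-5 ? I-1×I-2: X^ZX^z|X^zX^z
Z/III-1 ? II-2×II-1: X^ZX^Z|X^ZX^z
Z/III-2 un II-2×II-1: X^ZX^Z|X^ZX^z
Z/III-3 un II-2×II-1: X^ZX^Z|X^ZX^z
Z/III-4 ? II-4×II-3: X^ZY|X^zY
⇒ Z over [I-1,I-2,II-1,II-2,II-3,II-4,II-5,III-1,III-2,III-3,III-4]: 200 consistent

III-1 ∈ {X^ZX^Z, X^ZX^z}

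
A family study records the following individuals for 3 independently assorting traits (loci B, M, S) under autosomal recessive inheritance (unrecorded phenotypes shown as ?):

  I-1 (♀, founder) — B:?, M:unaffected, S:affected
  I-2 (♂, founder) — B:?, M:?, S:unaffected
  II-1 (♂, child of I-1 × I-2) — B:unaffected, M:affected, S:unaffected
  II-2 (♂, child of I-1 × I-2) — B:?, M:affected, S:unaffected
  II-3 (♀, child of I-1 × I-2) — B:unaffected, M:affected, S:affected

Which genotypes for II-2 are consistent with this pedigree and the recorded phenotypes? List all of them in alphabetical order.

II-2 ∈ {BB mm Ss, Bb mm Ss, bb mm Ss}

B/I-1 ? ·: BB|Bb|bb
B/I-2 ? ·: BB|Bb|bb
B/II-1 un I-1×I-2: BB|Bb
B/II-2 ? I-1×I-2: BB|Bb|bb
B/II-3 un I-1×I-2: BB|Bb
⇒ B over [I-1,I-2,II-1,II-2,II-3]: 35 consistent
M/I-1 un ·: Mm
M/I-2 ? ·: Mm|mm
M/II-1 aff I-1×I-2: mm
M/II-2 aff I-1×I-2: mm
M/II-3 aff I-1×I-2: mm
⇒ M over [I-1,I-2,II-1,II-2,II-3]: 2 consistent
S/I-1 aff ·: ss
S/I-2 un ·: Ss
S/II-1 un I-1×I-2: Ss
S/II-2 un I-1×I-2: Ss
S/II-3 aff I-1×I-2: ss
⇒ S over [I-1,I-2,II-1,II-2,II-3]: 1 consistent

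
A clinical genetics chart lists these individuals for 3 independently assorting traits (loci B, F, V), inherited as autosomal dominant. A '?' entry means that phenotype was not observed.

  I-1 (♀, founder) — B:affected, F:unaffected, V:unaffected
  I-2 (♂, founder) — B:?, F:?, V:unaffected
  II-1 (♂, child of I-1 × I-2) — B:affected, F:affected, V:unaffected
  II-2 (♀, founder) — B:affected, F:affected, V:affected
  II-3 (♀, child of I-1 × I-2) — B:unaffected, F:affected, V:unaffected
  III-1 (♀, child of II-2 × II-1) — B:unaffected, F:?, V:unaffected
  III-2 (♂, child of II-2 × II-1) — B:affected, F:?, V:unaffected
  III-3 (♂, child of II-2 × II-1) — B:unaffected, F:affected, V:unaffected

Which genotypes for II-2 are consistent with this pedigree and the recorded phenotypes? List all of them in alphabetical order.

II-2 ∈ {Bb FF Vv, Bb Ff Vv}

B/I-1 aff ·: Bb
B/I-2 ? ·: bb|Bb
B/II-1 aff I-1×I-2: Bb
B/II-2 aff ·: Bb
B/II-3 un I-1×I-2: bb
B/III-1 un II-2×II-1: bb
B/III-2 aff II-2×II-1: Bb|BB
B/III-3 un II-2×II-1: bb
⇒ B over [I-1,I-2,II-1,II-2,II-3,III-1,III-2,III-3]: 4 consistent
F/I-1 un ·: ff
F/I-2 ? ·: Ff|FF
F/II-1 aff I-1×I-2: Ff
F/II-2 aff ·: Ff|FF
F/II-3 aff I-1×I-2: Ff
F/III-1 ? II-2×II-1: ff|Ff|FF
F/III-2 ? II-2×II-1: ff|Ff|FF
F/III-3 aff II-2×II-1: Ff|FF
⇒ F over [I-1,I-2,II-1,II-2,II-3,III-1,III-2,III-3]: 52 consistent
V/I-1 un ·: vv
V/I-2 un ·: vv
V/II-1 un I-1×I-2: vv
V/II-2 aff ·: Vv
V/II-3 un I-1×I-2: vv
V/III-1 un II-2×II-1: vv
V/III-2 un II-2×II-1: vv
V/III-3 un II-2×II-1: vv
⇒ V over [I-1,I-2,II-1,II-2,II-3,III-1,III-2,III-3]: 1 consistent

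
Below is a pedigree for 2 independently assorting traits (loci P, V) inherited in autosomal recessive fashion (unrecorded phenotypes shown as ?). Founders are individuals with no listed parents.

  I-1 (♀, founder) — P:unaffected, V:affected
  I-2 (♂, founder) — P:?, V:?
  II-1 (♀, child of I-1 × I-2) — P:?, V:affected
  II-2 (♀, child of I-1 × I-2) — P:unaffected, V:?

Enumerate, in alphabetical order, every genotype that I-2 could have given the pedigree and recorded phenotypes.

P/I-1 un ·: PP|Pp
P/I-2 ? ·: PP|Pp|pp
P/II-1 ? I-1×I-2: PP|Pp|pp
P/II-2 un I-1×I-2: PP|Pp
⇒ P over [I-1,I-2,II-1,II-2]: 18 consistent
V/I-1 aff ·: vv
V/I-2 ? ·: Vv|vv
V/II-1 aff I-1×I-2: vv
V/II-2 ? I-1×I-2: Vv|vv
⇒ V over [I-1,I-2,II-1,II-2]: 3 consistent

I-2 ∈ {PP Vv, PP vv, Pp Vv, Pp vv, pp Vv, pp vv}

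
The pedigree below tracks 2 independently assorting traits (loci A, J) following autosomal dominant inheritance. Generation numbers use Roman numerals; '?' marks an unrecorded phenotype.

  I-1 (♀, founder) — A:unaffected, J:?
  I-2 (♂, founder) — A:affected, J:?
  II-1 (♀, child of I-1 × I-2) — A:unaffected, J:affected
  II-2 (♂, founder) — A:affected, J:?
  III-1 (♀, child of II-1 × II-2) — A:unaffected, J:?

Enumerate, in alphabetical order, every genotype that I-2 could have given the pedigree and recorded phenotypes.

I-2 ∈ {Aa JJ, Aa Jj, Aa jj}

A/I-1 un ·: aa
A/I-2 aff ·: Aa
A/II-1 un I-1×I-2: aa
A/II-2 aff ·: Aa
A/III-1 un II-1×II-2: aa
⇒ A over [I-1,I-2,II-1,II-2,III-1]: 1 consistent
J/I-1 ? ·: jj|Jj|JJ
J/I-2 ? ·: jj|Jj|JJ
J/II-1 aff I-1×I-2: Jj|JJ
J/II-2 ? ·: jj|Jj|JJ
J/III-1 ? II-1×II-2: jj|Jj|JJ
⇒ J over [I-1,I-2,II-1,II-2,III-1]: 65 consistent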